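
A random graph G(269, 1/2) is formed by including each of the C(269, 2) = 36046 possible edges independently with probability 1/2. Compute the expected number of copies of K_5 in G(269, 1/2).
E[# K_5] = C(269, 5) · (1/2)^C(5, 2) = 11306927303 / 2^10 ≈ 11041921.194336

For each 5-subset S of vertices (there are C(269, 5) = 11306927303 such S), let X_S = 1 if S induces a K_5 (all C(5, 2) = 10 edges present). Then P(X_S = 1) = (1/2)^10 = 1/1024. By linearity of expectation, E[# K_5] = C(269, 5) · (1/2)^10 = 11306927303 / 1024 ≈ 11041921.194336.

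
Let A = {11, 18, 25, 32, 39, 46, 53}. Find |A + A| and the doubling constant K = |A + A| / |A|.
K = |A + A| / |A| = 13/7

Enumerate A + A = {a + b : a, b ∈ A}. With |A| = 7, there are |A|^2 = 49 ordered sum pairs; collecting distinct values, A + A = {22, 29, 36, 43, 50, 57, 64, 71, 78, 85, 92, 99, 106}, so |A + A| = 13. Thus K = 13/7. Here |A + A| = 2|A| − 1 = 13, the minimum possible — so K = 13/7 is minimal, which holds iff A is an arithmetic progression.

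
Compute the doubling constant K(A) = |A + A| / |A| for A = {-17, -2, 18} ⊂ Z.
K = |A + A| / |A| = 6/3 = 2

Enumerate A + A = {a + b : a, b ∈ A}. With |A| = 3, there are |A|^2 = 9 ordered sum pairs; collecting distinct values, A + A = {-34, -19, -4, 1, 16, 36}, so |A + A| = 6. Thus K = 6/3 = 2. For comparison, the minimum possible |A + A| over all 3-element sets is 2·3 − 1 = 5 (so min K = 5/3), attained only by arithmetic progressions.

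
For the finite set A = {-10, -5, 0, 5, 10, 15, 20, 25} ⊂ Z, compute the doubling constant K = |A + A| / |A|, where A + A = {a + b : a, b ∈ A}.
K = |A + A| / |A| = 15/8

Enumerate A + A = {a + b : a, b ∈ A}. With |A| = 8, there are |A|^2 = 64 ordered sum pairs; collecting distinct values, A + A = {-20, -15, -10, -5, 0, 5, 10, 15, 20, 25, 30, 35, 40, 45, 50}, so |A + A| = 15. Thus K = 15/8. Here |A + A| = 2|A| − 1 = 15, the minimum possible — so K = 15/8 is minimal, which holds iff A is an arithmetic progression.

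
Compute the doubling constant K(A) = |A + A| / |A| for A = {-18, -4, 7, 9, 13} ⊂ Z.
K = |A + A| / |A| = 15/5 = 3

Enumerate A + A = {a + b : a, b ∈ A}. With |A| = 5, there are |A|^2 = 25 ordered sum pairs; collecting distinct values, A + A = {-36, -22, -11, -9, -8, -5, 3, 5, 9, 14, 16, 18, 20, 22, 26}, so |A + A| = 15. Thus K = 15/5 = 3. For comparison, the minimum possible |A + A| over all 5-element sets is 2·5 − 1 = 9 (so min K = 9/5), attained only by arithmetic progressions.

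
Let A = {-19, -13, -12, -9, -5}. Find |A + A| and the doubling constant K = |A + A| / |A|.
K = |A + A| / |A| = 13/5

Enumerate A + A = {a + b : a, b ∈ A}. With |A| = 5, there are |A|^2 = 25 ordered sum pairs; collecting distinct values, A + A = {-38, -32, -31, -28, -26, -25, -24, -22, -21, -18, -17, -14, -10}, so |A + A| = 13. Thus K = 13/5. For comparison, the minimum possible |A + A| over all 5-element sets is 2·5 − 1 = 9 (so min K = 9/5), attained only by arithmetic progressions.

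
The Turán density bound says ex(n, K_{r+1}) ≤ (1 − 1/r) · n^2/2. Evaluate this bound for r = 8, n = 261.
Turán density bound = (7/8) · 261^2/2 = 476847/16 ≈ 29802.9375

Turán's theorem: ex(n, K_{r+1}) is achieved by the complete r-partite Turán graph T(n, r) with parts as balanced as possible, and is at most (1 − 1/r) · n^2/2. For r = 8, n = 261: the density bound is (7/8) · 68121/2 = 476847/16 ≈ 29802.9375. The integer-valued extremum is e(T(261, 8)) = 29802, which is strictly less than the density bound 476847/16 since 8 ∤ 261 (the parts of T(261, 8) cannot all be equal).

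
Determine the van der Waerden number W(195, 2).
W(195, 2) = 195 + 1 = 196

A 2-term AP is any pair of integers, so a monochromatic 2-AP exists iff some colour is used at least twice. With 195 colours, the colouring i ↦ i on {1, ..., 195} uses each colour once, avoiding any monochromatic pair, so W(195, 2) > 195. For {1, ..., 196}, pigeonhole forces two integers of the same colour, which form a monochromatic 2-AP. Hence W(195, 2) = 196.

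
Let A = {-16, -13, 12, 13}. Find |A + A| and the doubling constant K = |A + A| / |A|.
K = |A + A| / |A| = 10/4 = 5/2

Enumerate A + A = {a + b : a, b ∈ A}. With |A| = 4, there are |A|^2 = 16 ordered sum pairs; collecting distinct values, A + A = {-32, -29, -26, -4, -3, -1, 0, 24, 25, 26}, so |A + A| = 10. Thus K = 10/4 = 5/2. For comparison, the minimum possible |A + A| over all 4-element sets is 2·4 − 1 = 7 (so min K = 7/4), attained only by arithmetic progressions.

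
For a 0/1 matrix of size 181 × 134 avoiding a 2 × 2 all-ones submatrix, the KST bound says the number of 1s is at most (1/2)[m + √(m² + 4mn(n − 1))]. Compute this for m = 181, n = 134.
z(181, 134; 2, 2) ≤ (1/2)[181 + √(181² + 4·181·134·133)] = (1/2)[181 + √12935889] = 1888.8248

Kővári–Sós–Turán: let r_1, ..., r_181 be the row sums and z = Σ r_i the total number of 1s. Each pair of columns can share at most one row with both entries 1 (else a 2×2 all-ones block appears), so Σ_i C(r_i, 2) ≤ C(134, 2) = 8911. By convexity Σ_i C(r_i, 2) ≥ 181·C(z/181, 2) = z(z − 181)/(2·181), giving z² − 181z − 181·134·133 ≤ 0 and hence z ≤ (1/2)[181 + √(32761 + 4·3225782)] = (1/2)[181 + √12935889] ≈ (1/2)(181 + 3596.6497) = 1888.8248.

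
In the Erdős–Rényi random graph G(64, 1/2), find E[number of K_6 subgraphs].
E[# K_6] = C(64, 6) · (1/2)^C(6, 2) = 74974368 / 2^15 = 2342949/1024 ≈ 2288.036133

For each 6-subset S of vertices (there are C(64, 6) = 74974368 such S), let X_S = 1 if S induces a K_6 (all C(6, 2) = 15 edges present). Then P(X_S = 1) = (1/2)^15 = 1/32768. By linearity of expectation, E[# K_6] = C(64, 6) · (1/2)^15 = 74974368 / 32768 = 2342949/1024 ≈ 2288.036133.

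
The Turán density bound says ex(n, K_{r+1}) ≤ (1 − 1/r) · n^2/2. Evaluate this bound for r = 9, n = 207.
Turán density bound = (8/9) · 207^2/2 = 19044

Turán's theorem: ex(n, K_{r+1}) is achieved by the complete r-partite Turán graph T(n, r) with parts as balanced as possible, and is at most (1 − 1/r) · n^2/2. For r = 9, n = 207: the density bound is (8/9) · 42849/2 = 19044. Since 9 ∣ 207, the Turán graph T(207, 9) has parts of equal size 23, and its edge count e(T(207, 9)) = 19044 attains the density bound exactly.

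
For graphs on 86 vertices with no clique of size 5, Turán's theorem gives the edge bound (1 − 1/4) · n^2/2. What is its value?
Turán density bound = (3/4) · 86^2/2 = 5547/2 ≈ 2773.5

Turán's theorem: ex(n, K_{r+1}) is achieved by the complete r-partite Turán graph T(n, r) with parts as balanced as possible, and is at most (1 − 1/r) · n^2/2. For r = 4, n = 86: the density bound is (3/4) · 7396/2 = 5547/2 ≈ 2773.5. The integer-valued extremum is e(T(86, 4)) = 2773, which is strictly less than the density bound 5547/2 since 4 ∤ 86 (the parts of T(86, 4) cannot all be equal).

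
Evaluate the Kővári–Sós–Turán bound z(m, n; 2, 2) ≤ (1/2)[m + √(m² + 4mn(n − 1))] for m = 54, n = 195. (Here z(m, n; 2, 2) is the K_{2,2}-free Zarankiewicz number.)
z(54, 195; 2, 2) ≤ (1/2)[54 + √(54² + 4·54·195·194)] = (1/2)[54 + √8174196] = 1456.5275

Kővári–Sós–Turán: let r_1, ..., r_54 be the row sums and z = Σ r_i the total number of 1s. Each pair of columns can share at most one row with both entries 1 (else a 2×2 all-ones block appears), so Σ_i C(r_i, 2) ≤ C(195, 2) = 18915. By convexity Σ_i C(r_i, 2) ≥ 54·C(z/54, 2) = z(z − 54)/(2·54), giving z² − 54z − 54·195·194 ≤ 0 and hence z ≤ (1/2)[54 + √(2916 + 4·2042820)] = (1/2)[54 + √8174196] ≈ (1/2)(54 + 2859.0551) = 1456.5275.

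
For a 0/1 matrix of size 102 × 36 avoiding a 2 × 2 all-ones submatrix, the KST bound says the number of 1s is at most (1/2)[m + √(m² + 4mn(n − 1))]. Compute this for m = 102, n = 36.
z(102, 36; 2, 2) ≤ (1/2)[102 + √(102² + 4·102·36·35)] = (1/2)[102 + √524484] = 413.1063

Kővári–Sós–Turán: let r_1, ..., r_102 be the row sums and z = Σ r_i the total number of 1s. Each pair of columns can share at most one row with both entries 1 (else a 2×2 all-ones block appears), so Σ_i C(r_i, 2) ≤ C(36, 2) = 630. By convexity Σ_i C(r_i, 2) ≥ 102·C(z/102, 2) = z(z − 102)/(2·102), giving z² − 102z − 102·36·35 ≤ 0 and hence z ≤ (1/2)[102 + √(10404 + 4·128520)] = (1/2)[102 + √524484] ≈ (1/2)(102 + 724.2127) = 413.1063.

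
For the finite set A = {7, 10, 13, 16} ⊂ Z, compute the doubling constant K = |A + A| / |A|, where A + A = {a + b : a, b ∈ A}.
K = |A + A| / |A| = 7/4

Enumerate A + A = {a + b : a, b ∈ A}. With |A| = 4, there are |A|^2 = 16 ordered sum pairs; collecting distinct values, A + A = {14, 17, 20, 23, 26, 29, 32}, so |A + A| = 7. Thus K = 7/4. Here |A + A| = 2|A| − 1 = 7, the minimum possible — so K = 7/4 is minimal, which holds iff A is an arithmetic progression.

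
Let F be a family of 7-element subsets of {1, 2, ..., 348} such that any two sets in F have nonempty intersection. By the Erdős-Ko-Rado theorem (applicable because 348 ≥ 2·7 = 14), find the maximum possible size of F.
max |F| = C(347, 6) = 2321511508218

The Erdős-Ko-Rado theorem states: for n ≥ 2k, an intersecting family of k-subsets of an n-element set has size at most C(n − 1, k − 1), with equality for 'star' families {A ⊆ [n] : |A| = k, i ∈ A} (fix an element i). For n = 348, k = 7: C(347, 6) = 2321511508218.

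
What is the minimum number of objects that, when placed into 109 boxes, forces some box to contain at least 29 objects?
n = (29 − 1)·109 + 1 = 3053

By the generalised pigeonhole principle, to guarantee some box contains ≥ r objects we need more than (r − 1) · k objects total. Threshold: n = (r − 1) · k + 1. With r = 29 and k = 109: n = 28 · 109 + 1 = 3052 + 1 = 3053. For n = 3052 = 28 · 109, we can put exactly 28 objects in every box, avoiding 29 in any single one — so 3053 is tight.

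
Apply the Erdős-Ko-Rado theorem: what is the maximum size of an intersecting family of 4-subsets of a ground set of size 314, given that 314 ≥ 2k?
max |F| = C(313, 3) = 5061836

The Erdős-Ko-Rado theorem states: for n ≥ 2k, an intersecting family of k-subsets of an n-element set has size at most C(n − 1, k − 1), with equality for 'star' families {A ⊆ [n] : |A| = k, i ∈ A} (fix an element i). For n = 314, k = 4: C(313, 3) = 5061836.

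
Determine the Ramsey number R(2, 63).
R(2, 63) = 63

R(2, k) = k for all k ≥ 2: in a 2-colouring of K_k, either some edge is red (a red K_2) or all edges are blue (a blue K_k). And K_{62} coloured all-blue has no blue K_63, so R(2, 63) > 62. Hence R(2, 63) = 63.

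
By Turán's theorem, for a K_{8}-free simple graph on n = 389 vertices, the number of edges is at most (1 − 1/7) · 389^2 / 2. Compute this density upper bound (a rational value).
Turán density bound = (6/7) · 389^2/2 = 453963/7 ≈ 64851.8571

Turán's theorem: ex(n, K_{r+1}) is achieved by the complete r-partite Turán graph T(n, r) with parts as balanced as possible, and is at most (1 − 1/r) · n^2/2. For r = 7, n = 389: the density bound is (6/7) · 151321/2 = 453963/7 ≈ 64851.8571. The integer-valued extremum is e(T(389, 7)) = 64851, which is strictly less than the density bound 453963/7 since 7 ∤ 389 (the parts of T(389, 7) cannot all be equal).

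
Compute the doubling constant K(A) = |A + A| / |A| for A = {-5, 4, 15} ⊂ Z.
K = |A + A| / |A| = 6/3 = 2

Enumerate A + A = {a + b : a, b ∈ A}. With |A| = 3, there are |A|^2 = 9 ordered sum pairs; collecting distinct values, A + A = {-10, -1, 8, 10, 19, 30}, so |A + A| = 6. Thus K = 6/3 = 2. For comparison, the minimum possible |A + A| over all 3-element sets is 2·3 − 1 = 5 (so min K = 5/3), attained only by arithmetic progressions.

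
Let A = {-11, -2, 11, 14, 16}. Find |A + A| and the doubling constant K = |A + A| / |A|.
K = |A + A| / |A| = 15/5 = 3

Enumerate A + A = {a + b : a, b ∈ A}. With |A| = 5, there are |A|^2 = 25 ordered sum pairs; collecting distinct values, A + A = {-22, -13, -4, 0, 3, 5, 9, 12, 14, 22, 25, 27, 28, 30, 32}, so |A + A| = 15. Thus K = 15/5 = 3. For comparison, the minimum possible |A + A| over all 5-element sets is 2·5 − 1 = 9 (so min K = 9/5), attained only by arithmetic progressions.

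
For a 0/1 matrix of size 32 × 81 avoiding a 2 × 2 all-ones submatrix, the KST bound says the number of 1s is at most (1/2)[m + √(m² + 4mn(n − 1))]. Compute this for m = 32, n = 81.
z(32, 81; 2, 2) ≤ (1/2)[32 + √(32² + 4·32·81·80)] = (1/2)[32 + √830464] = 471.649

Kővári–Sós–Turán: let r_1, ..., r_32 be the row sums and z = Σ r_i the total number of 1s. Each pair of columns can share at most one row with both entries 1 (else a 2×2 all-ones block appears), so Σ_i C(r_i, 2) ≤ C(81, 2) = 3240. By convexity Σ_i C(r_i, 2) ≥ 32·C(z/32, 2) = z(z − 32)/(2·32), giving z² − 32z − 32·81·80 ≤ 0 and hence z ≤ (1/2)[32 + √(1024 + 4·207360)] = (1/2)[32 + √830464] ≈ (1/2)(32 + 911.298) = 471.649.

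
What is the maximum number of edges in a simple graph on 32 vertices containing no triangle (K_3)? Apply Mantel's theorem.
ex(32, K_3) = ⌊32^2/4⌋ = 256

Mantel (1907): a triangle-free graph on n vertices has at most ⌊n^2/4⌋ edges, with equality for the complete bipartite graph K_{⌊n/2⌋, ⌈n/2⌉}. For n = 32: ⌊32^2/4⌋ = ⌊1024/4⌋ = 256. The extremal graph is K_{16, 16}, which has 16·16 = 256 edges.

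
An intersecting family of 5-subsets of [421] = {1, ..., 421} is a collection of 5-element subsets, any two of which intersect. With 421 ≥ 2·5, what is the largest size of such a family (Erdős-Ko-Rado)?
max |F| = C(420, 4) = 1278098745

Erdős-Ko-Rado (1961): when n ≥ 2k, max |F| = C(n−1, k−1). The bound is attained by the star {A : i ∈ A} for any fixed i ∈ [n]. Here C(421−1, 5−1) = C(420, 4) = 1278098745.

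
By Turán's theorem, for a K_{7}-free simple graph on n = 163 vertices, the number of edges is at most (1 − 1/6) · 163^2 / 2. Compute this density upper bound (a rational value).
Turán density bound = (5/6) · 163^2/2 = 132845/12 ≈ 11070.4167

Turán's theorem: ex(n, K_{r+1}) is achieved by the complete r-partite Turán graph T(n, r) with parts as balanced as possible, and is at most (1 − 1/r) · n^2/2. For r = 6, n = 163: the density bound is (5/6) · 26569/2 = 132845/12 ≈ 11070.4167. The integer-valued extremum is e(T(163, 6)) = 11070, which is strictly less than the density bound 132845/12 since 6 ∤ 163 (the parts of T(163, 6) cannot all be equal).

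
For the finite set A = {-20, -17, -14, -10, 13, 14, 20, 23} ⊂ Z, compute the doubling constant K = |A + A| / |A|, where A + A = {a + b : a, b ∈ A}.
K = |A + A| / |A| = 31/8

Enumerate A + A = {a + b : a, b ∈ A}. With |A| = 8, there are |A|^2 = 64 ordered sum pairs; collecting distinct values, A + A = {-40, -37, -34, -31, -30, -28, -27, -24, -20, -7, -6, -4, -3, -1, 0, 3, 4, 6, 9, 10, 13, 26, 27, 28, 33, 34, 36, 37, 40, 43, 46}, so |A + A| = 31. Thus K = 31/8. For comparison, the minimum possible |A + A| over all 8-element sets is 2·8 − 1 = 15 (so min K = 15/8), attained only by arithmetic progressions.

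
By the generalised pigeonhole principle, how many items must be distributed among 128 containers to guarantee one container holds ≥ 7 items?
n = (7 − 1)·128 + 1 = 769

By the generalised pigeonhole principle, to guarantee some box contains ≥ r objects we need more than (r − 1) · k objects total. Threshold: n = (r − 1) · k + 1. With r = 7 and k = 128: n = 6 · 128 + 1 = 768 + 1 = 769. For n = 768 = 6 · 128, we can put exactly 6 objects in every box, avoiding 7 in any single one — so 769 is tight.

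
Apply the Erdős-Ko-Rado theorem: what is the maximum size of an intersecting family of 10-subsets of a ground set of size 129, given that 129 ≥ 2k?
max |F| = C(128, 9) = 19062702032000

The Erdős-Ko-Rado theorem states: for n ≥ 2k, an intersecting family of k-subsets of an n-element set has size at most C(n − 1, k − 1), with equality for 'star' families {A ⊆ [n] : |A| = k, i ∈ A} (fix an element i). For n = 129, k = 10: C(128, 9) = 19062702032000.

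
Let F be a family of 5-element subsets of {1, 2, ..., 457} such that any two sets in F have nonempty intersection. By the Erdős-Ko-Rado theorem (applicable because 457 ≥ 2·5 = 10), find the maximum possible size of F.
max |F| = C(456, 4) = 1777947990

The Erdős-Ko-Rado theorem states: for n ≥ 2k, an intersecting family of k-subsets of an n-element set has size at most C(n − 1, k − 1), with equality for 'star' families {A ⊆ [n] : |A| = k, i ∈ A} (fix an element i). For n = 457, k = 5: C(456, 4) = 1777947990.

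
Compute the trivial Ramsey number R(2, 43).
R(2, 43) = 43

R(2, k) = k for all k ≥ 2: in a 2-colouring of K_k, either some edge is red (a red K_2) or all edges are blue (a blue K_k). And K_{42} coloured all-blue has no blue K_43, so R(2, 43) > 42. Hence R(2, 43) = 43.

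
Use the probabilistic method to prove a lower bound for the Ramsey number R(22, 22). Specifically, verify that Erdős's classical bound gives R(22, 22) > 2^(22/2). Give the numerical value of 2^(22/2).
2^(22/2) = 2048; so R(22, 22) > 2048

Colour each edge of K_n uniformly at random with red/blue. The expected number of monochromatic K_22 is C(n, 22) · 2 · 2^(−C(22,2)). If C(n, 22) · 2^(1 − C(22,2)) < 1, then with positive probability no monochromatic K_22 exists, so R(22, 22) > n. The standard estimate C(n, 22) ≤ n^22/22! shows this inequality holds whenever n ≤ 2^(22/2) (since 22! · 2^(C(22,2) − 1) > 2^(22^2/2) ≥ n^22). Hence R(22, 22) > 2^(22/2) = 2048.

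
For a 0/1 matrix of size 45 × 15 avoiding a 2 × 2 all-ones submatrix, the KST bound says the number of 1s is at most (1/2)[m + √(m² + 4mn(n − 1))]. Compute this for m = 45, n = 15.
z(45, 15; 2, 2) ≤ (1/2)[45 + √(45² + 4·45·15·14)] = (1/2)[45 + √39825] = 122.281

Kővári–Sós–Turán: let r_1, ..., r_45 be the row sums and z = Σ r_i the total number of 1s. Each pair of columns can share at most one row with both entries 1 (else a 2×2 all-ones block appears), so Σ_i C(r_i, 2) ≤ C(15, 2) = 105. By convexity Σ_i C(r_i, 2) ≥ 45·C(z/45, 2) = z(z − 45)/(2·45), giving z² − 45z − 45·15·14 ≤ 0 and hence z ≤ (1/2)[45 + √(2025 + 4·9450)] = (1/2)[45 + √39825] ≈ (1/2)(45 + 199.562) = 122.281.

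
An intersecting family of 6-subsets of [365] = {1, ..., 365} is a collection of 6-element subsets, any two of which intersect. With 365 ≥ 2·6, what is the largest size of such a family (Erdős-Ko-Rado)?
max |F| = C(364, 5) = 51801822072

The Erdős-Ko-Rado theorem states: for n ≥ 2k, an intersecting family of k-subsets of an n-element set has size at most C(n − 1, k − 1), with equality for 'star' families {A ⊆ [n] : |A| = k, i ∈ A} (fix an element i). For n = 365, k = 6: C(364, 5) = 51801822072.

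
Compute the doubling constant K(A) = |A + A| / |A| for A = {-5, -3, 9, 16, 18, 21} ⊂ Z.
K = |A + A| / |A| = 19/6

Enumerate A + A = {a + b : a, b ∈ A}. With |A| = 6, there are |A|^2 = 36 ordered sum pairs; collecting distinct values, A + A = {-10, -8, -6, 4, 6, 11, 13, 15, 16, 18, 25, 27, 30, 32, 34, 36, 37, 39, 42}, so |A + A| = 19. Thus K = 19/6. For comparison, the minimum possible |A + A| over all 6-element sets is 2·6 − 1 = 11 (so min K = 11/6), attained only by arithmetic progressions.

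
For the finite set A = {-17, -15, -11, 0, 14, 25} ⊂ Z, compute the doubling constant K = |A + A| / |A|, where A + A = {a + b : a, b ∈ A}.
K = |A + A| / |A| = 20/6 = 10/3

Enumerate A + A = {a + b : a, b ∈ A}. With |A| = 6, there are |A|^2 = 36 ordered sum pairs; collecting distinct values, A + A = {-34, -32, -30, -28, -26, -22, -17, -15, -11, -3, -1, 0, 3, 8, 10, 14, 25, 28, 39, 50}, so |A + A| = 20. Thus K = 20/6 = 10/3. For comparison, the minimum possible |A + A| over all 6-element sets is 2·6 − 1 = 11 (so min K = 11/6), attained only by arithmetic progressions.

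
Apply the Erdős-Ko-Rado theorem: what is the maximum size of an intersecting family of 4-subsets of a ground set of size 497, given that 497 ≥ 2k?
max |F| = C(496, 3) = 20214480

Erdős-Ko-Rado (1961): when n ≥ 2k, max |F| = C(n−1, k−1). The bound is attained by the star {A : i ∈ A} for any fixed i ∈ [n]. Here C(497−1, 4−1) = C(496, 3) = 20214480.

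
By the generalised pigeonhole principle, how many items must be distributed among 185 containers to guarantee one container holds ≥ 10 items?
n = (10 − 1)·185 + 1 = 1666

By the generalised pigeonhole principle, to guarantee some box contains ≥ r objects we need more than (r − 1) · k objects total. Threshold: n = (r − 1) · k + 1. With r = 10 and k = 185: n = 9 · 185 + 1 = 1665 + 1 = 1666. For n = 1665 = 9 · 185, we can put exactly 9 objects in every box, avoiding 10 in any single one — so 1666 is tight.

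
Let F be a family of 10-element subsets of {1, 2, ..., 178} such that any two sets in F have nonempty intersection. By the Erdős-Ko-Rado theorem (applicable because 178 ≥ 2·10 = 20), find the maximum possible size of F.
max |F| = C(177, 9) = 382134707747650

Erdős-Ko-Rado (1961): when n ≥ 2k, max |F| = C(n−1, k−1). The bound is attained by the star {A : i ∈ A} for any fixed i ∈ [n]. Here C(178−1, 10−1) = C(177, 9) = 382134707747650.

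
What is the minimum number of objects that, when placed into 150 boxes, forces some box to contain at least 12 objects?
n = (12 − 1)·150 + 1 = 1651

By the generalised pigeonhole principle, to guarantee some box contains ≥ r objects we need more than (r − 1) · k objects total. Threshold: n = (r − 1) · k + 1. With r = 12 and k = 150: n = 11 · 150 + 1 = 1650 + 1 = 1651. For n = 1650 = 11 · 150, we can put exactly 11 objects in every box, avoiding 12 in any single one — so 1651 is tight.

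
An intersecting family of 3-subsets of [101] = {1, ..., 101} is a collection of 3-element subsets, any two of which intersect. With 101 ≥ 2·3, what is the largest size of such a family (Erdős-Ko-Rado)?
max |F| = C(100, 2) = 4950

Erdős-Ko-Rado (1961): when n ≥ 2k, max |F| = C(n−1, k−1). The bound is attained by the star {A : i ∈ A} for any fixed i ∈ [n]. Here C(101−1, 3−1) = C(100, 2) = 4950.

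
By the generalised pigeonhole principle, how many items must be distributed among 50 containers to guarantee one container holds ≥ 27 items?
n = (27 − 1)·50 + 1 = 1301

By the generalised pigeonhole principle, to guarantee some box contains ≥ r objects we need more than (r − 1) · k objects total. Threshold: n = (r − 1) · k + 1. With r = 27 and k = 50: n = 26 · 50 + 1 = 1300 + 1 = 1301. For n = 1300 = 26 · 50, we can put exactly 26 objects in every box, avoiding 27 in any single one — so 1301 is tight.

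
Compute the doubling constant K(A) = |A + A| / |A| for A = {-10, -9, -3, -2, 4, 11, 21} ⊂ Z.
K = |A + A| / |A| = 22/7

Enumerate A + A = {a + b : a, b ∈ A}. With |A| = 7, there are |A|^2 = 49 ordered sum pairs; collecting distinct values, A + A = {-20, -19, -18, -13, -12, -11, -6, -5, -4, 1, 2, 8, 9, 11, 12, 15, 18, 19, 22, 25, 32, 42}, so |A + A| = 22. Thus K = 22/7. For comparison, the minimum possible |A + A| over all 7-element sets is 2·7 − 1 = 13 (so min K = 13/7), attained only by arithmetic progressions.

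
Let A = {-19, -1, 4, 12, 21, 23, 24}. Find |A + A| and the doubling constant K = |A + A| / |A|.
K = |A + A| / |A| = 28/7 = 4

Enumerate A + A = {a + b : a, b ∈ A}. With |A| = 7, there are |A|^2 = 49 ordered sum pairs; collecting distinct values, A + A = {-38, -20, -15, -7, -2, 2, 3, 4, 5, 8, 11, 16, 20, 22, 23, 24, 25, 27, 28, 33, 35, 36, 42, 44, 45, 46, 47, 48}, so |A + A| = 28. Thus K = 28/7 = 4. For comparison, the minimum possible |A + A| over all 7-element sets is 2·7 − 1 = 13 (so min K = 13/7), attained only by arithmetic progressions.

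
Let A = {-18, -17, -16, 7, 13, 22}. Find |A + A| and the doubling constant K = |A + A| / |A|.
K = |A + A| / |A| = 20/6 = 10/3

Enumerate A + A = {a + b : a, b ∈ A}. With |A| = 6, there are |A|^2 = 36 ordered sum pairs; collecting distinct values, A + A = {-36, -35, -34, -33, -32, -11, -10, -9, -5, -4, -3, 4, 5, 6, 14, 20, 26, 29, 35, 44}, so |A + A| = 20. Thus K = 20/6 = 10/3. For comparison, the minimum possible |A + A| over all 6-element sets is 2·6 − 1 = 11 (so min K = 11/6), attained only by arithmetic progressions.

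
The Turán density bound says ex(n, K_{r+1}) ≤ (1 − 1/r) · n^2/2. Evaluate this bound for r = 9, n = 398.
Turán density bound = (8/9) · 398^2/2 = 633616/9 ≈ 70401.7778

Turán's theorem: ex(n, K_{r+1}) is achieved by the complete r-partite Turán graph T(n, r) with parts as balanced as possible, and is at most (1 − 1/r) · n^2/2. For r = 9, n = 398: the density bound is (8/9) · 158404/2 = 633616/9 ≈ 70401.7778. The integer-valued extremum is e(T(398, 9)) = 70401, which is strictly less than the density bound 633616/9 since 9 ∤ 398 (the parts of T(398, 9) cannot all be equal).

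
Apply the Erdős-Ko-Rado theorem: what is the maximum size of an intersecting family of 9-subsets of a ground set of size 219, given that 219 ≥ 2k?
max |F| = C(218, 8) = 111096303286923

Erdős-Ko-Rado (1961): when n ≥ 2k, max |F| = C(n−1, k−1). The bound is attained by the star {A : i ∈ A} for any fixed i ∈ [n]. Here C(219−1, 9−1) = C(218, 8) = 111096303286923.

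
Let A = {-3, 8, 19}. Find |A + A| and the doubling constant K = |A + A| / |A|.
K = |A + A| / |A| = 5/3

Enumerate A + A = {a + b : a, b ∈ A}. With |A| = 3, there are |A|^2 = 9 ordered sum pairs; collecting distinct values, A + A = {-6, 5, 16, 27, 38}, so |A + A| = 5. Thus K = 5/3. Here |A + A| = 2|A| − 1 = 5, the minimum possible — so K = 5/3 is minimal, which holds iff A is an arithmetic progression.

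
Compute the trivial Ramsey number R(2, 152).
R(2, 152) = 152

R(2, k) = k for all k ≥ 2: in a 2-colouring of K_k, either some edge is red (a red K_2) or all edges are blue (a blue K_k). And K_{151} coloured all-blue has no blue K_152, so R(2, 152) > 151. Hence R(2, 152) = 152.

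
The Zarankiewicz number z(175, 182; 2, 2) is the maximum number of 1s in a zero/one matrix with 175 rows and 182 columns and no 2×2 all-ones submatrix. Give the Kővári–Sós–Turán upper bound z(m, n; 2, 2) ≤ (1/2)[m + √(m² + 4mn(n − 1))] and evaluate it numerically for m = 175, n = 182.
z(175, 182; 2, 2) ≤ (1/2)[175 + √(175² + 4·175·182·181)] = (1/2)[175 + √23090025] = 2490.1041

Kővári–Sós–Turán: let r_1, ..., r_175 be the row sums and z = Σ r_i the total number of 1s. Each pair of columns can share at most one row with both entries 1 (else a 2×2 all-ones block appears), so Σ_i C(r_i, 2) ≤ C(182, 2) = 16471. By convexity Σ_i C(r_i, 2) ≥ 175·C(z/175, 2) = z(z − 175)/(2·175), giving z² − 175z − 175·182·181 ≤ 0 and hence z ≤ (1/2)[175 + √(30625 + 4·5764850)] = (1/2)[175 + √23090025] ≈ (1/2)(175 + 4805.2081) = 2490.1041.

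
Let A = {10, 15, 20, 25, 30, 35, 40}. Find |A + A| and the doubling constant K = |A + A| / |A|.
K = |A + A| / |A| = 13/7

Enumerate A + A = {a + b : a, b ∈ A}. With |A| = 7, there are |A|^2 = 49 ordered sum pairs; collecting distinct values, A + A = {20, 25, 30, 35, 40, 45, 50, 55, 60, 65, 70, 75, 80}, so |A + A| = 13. Thus K = 13/7. Here |A + A| = 2|A| − 1 = 13, the minimum possible — so K = 13/7 is minimal, which holds iff A is an arithmetic progression.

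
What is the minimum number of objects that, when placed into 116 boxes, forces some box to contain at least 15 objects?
n = (15 − 1)·116 + 1 = 1625

By the generalised pigeonhole principle, to guarantee some box contains ≥ r objects we need more than (r − 1) · k objects total. Threshold: n = (r − 1) · k + 1. With r = 15 and k = 116: n = 14 · 116 + 1 = 1624 + 1 = 1625. For n = 1624 = 14 · 116, we can put exactly 14 objects in every box, avoiding 15 in any single one — so 1625 is tight.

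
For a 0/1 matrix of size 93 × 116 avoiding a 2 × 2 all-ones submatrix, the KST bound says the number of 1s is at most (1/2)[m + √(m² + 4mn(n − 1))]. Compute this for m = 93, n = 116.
z(93, 116; 2, 2) ≤ (1/2)[93 + √(93² + 4·93·116·115)] = (1/2)[93 + √4971129] = 1161.3014

Kővári–Sós–Turán: let r_1, ..., r_93 be the row sums and z = Σ r_i the total number of 1s. Each pair of columns can share at most one row with both entries 1 (else a 2×2 all-ones block appears), so Σ_i C(r_i, 2) ≤ C(116, 2) = 6670. By convexity Σ_i C(r_i, 2) ≥ 93·C(z/93, 2) = z(z − 93)/(2·93), giving z² − 93z − 93·116·115 ≤ 0 and hence z ≤ (1/2)[93 + √(8649 + 4·1240620)] = (1/2)[93 + √4971129] ≈ (1/2)(93 + 2229.6029) = 1161.3014.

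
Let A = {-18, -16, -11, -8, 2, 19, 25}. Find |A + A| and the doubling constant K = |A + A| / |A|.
K = |A + A| / |A| = 27/7

Enumerate A + A = {a + b : a, b ∈ A}. With |A| = 7, there are |A|^2 = 49 ordered sum pairs; collecting distinct values, A + A = {-36, -34, -32, -29, -27, -26, -24, -22, -19, -16, -14, -9, -6, 1, 3, 4, 7, 8, 9, 11, 14, 17, 21, 27, 38, 44, 50}, so |A + A| = 27. Thus K = 27/7. For comparison, the minimum possible |A + A| over all 7-element sets is 2·7 − 1 = 13 (so min K = 13/7), attained only by arithmetic progressions.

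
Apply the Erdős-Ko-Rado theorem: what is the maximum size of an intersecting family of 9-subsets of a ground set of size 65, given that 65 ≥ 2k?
max |F| = C(64, 8) = 4426165368

Erdős-Ko-Rado (1961): when n ≥ 2k, max |F| = C(n−1, k−1). The bound is attained by the star {A : i ∈ A} for any fixed i ∈ [n]. Here C(65−1, 9−1) = C(64, 8) = 4426165368.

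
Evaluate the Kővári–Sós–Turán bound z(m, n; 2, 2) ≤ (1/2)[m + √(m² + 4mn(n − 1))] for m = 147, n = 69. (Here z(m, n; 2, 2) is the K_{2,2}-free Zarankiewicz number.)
z(147, 69; 2, 2) ≤ (1/2)[147 + √(147² + 4·147·69·68)] = (1/2)[147 + √2780505] = 907.2423

Kővári–Sós–Turán: let r_1, ..., r_147 be the row sums and z = Σ r_i the total number of 1s. Each pair of columns can share at most one row with both entries 1 (else a 2×2 all-ones block appears), so Σ_i C(r_i, 2) ≤ C(69, 2) = 2346. By convexity Σ_i C(r_i, 2) ≥ 147·C(z/147, 2) = z(z − 147)/(2·147), giving z² − 147z − 147·69·68 ≤ 0 and hence z ≤ (1/2)[147 + √(21609 + 4·689724)] = (1/2)[147 + √2780505] ≈ (1/2)(147 + 1667.4846) = 907.2423.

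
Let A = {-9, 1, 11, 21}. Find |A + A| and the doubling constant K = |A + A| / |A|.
K = |A + A| / |A| = 7/4

Enumerate A + A = {a + b : a, b ∈ A}. With |A| = 4, there are |A|^2 = 16 ordered sum pairs; collecting distinct values, A + A = {-18, -8, 2, 12, 22, 32, 42}, so |A + A| = 7. Thus K = 7/4. Here |A + A| = 2|A| − 1 = 7, the minimum possible — so K = 7/4 is minimal, which holds iff A is an arithmetic progression.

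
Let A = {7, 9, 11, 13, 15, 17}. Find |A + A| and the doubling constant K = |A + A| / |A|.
K = |A + A| / |A| = 11/6

Enumerate A + A = {a + b : a, b ∈ A}. With |A| = 6, there are |A|^2 = 36 ordered sum pairs; collecting distinct values, A + A = {14, 16, 18, 20, 22, 24, 26, 28, 30, 32, 34}, so |A + A| = 11. Thus K = 11/6. Here |A + A| = 2|A| − 1 = 11, the minimum possible — so K = 11/6 is minimal, which holds iff A is an arithmetic progression.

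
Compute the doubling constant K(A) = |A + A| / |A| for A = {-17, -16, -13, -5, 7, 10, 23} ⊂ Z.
K = |A + A| / |A| = 26/7

Enumerate A + A = {a + b : a, b ∈ A}. With |A| = 7, there are |A|^2 = 49 ordered sum pairs; collecting distinct values, A + A = {-34, -33, -32, -30, -29, -26, -22, -21, -18, -10, -9, -7, -6, -3, 2, 5, 6, 7, 10, 14, 17, 18, 20, 30, 33, 46}, so |A + A| = 26. Thus K = 26/7. For comparison, the minimum possible |A + A| over all 7-element sets is 2·7 − 1 = 13 (so min K = 13/7), attained only by arithmetic progressions.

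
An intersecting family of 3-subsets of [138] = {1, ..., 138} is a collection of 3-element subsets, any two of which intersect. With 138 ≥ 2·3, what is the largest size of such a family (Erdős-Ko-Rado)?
max |F| = C(137, 2) = 9316

The Erdős-Ko-Rado theorem states: for n ≥ 2k, an intersecting family of k-subsets of an n-element set has size at most C(n − 1, k − 1), with equality for 'star' families {A ⊆ [n] : |A| = k, i ∈ A} (fix an element i). For n = 138, k = 3: C(137, 2) = 9316.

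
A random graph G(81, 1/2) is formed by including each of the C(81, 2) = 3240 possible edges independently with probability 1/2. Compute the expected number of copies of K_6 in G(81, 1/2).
E[# K_6] = C(81, 6) · (1/2)^C(6, 2) = 324540216 / 2^15 = 40567527/4096 ≈ 9904.181396

For each 6-subset S of vertices (there are C(81, 6) = 324540216 such S), let X_S = 1 if S induces a K_6 (all C(6, 2) = 15 edges present). Then P(X_S = 1) = (1/2)^15 = 1/32768. By linearity of expectation, E[# K_6] = C(81, 6) · (1/2)^15 = 324540216 / 32768 = 40567527/4096 ≈ 9904.181396.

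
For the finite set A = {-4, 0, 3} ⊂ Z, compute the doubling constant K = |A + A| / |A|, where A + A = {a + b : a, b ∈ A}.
K = |A + A| / |A| = 6/3 = 2

Enumerate A + A = {a + b : a, b ∈ A}. With |A| = 3, there are |A|^2 = 9 ordered sum pairs; collecting distinct values, A + A = {-8, -4, -1, 0, 3, 6}, so |A + A| = 6. Thus K = 6/3 = 2. For comparison, the minimum possible |A + A| over all 3-element sets is 2·3 − 1 = 5 (so min K = 5/3), attained only by arithmetic progressions.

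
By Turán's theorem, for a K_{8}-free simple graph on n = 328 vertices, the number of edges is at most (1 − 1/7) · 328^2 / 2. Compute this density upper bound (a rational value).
Turán density bound = (6/7) · 328^2/2 = 322752/7 ≈ 46107.4286

Turán's theorem: ex(n, K_{r+1}) is achieved by the complete r-partite Turán graph T(n, r) with parts as balanced as possible, and is at most (1 − 1/r) · n^2/2. For r = 7, n = 328: the density bound is (6/7) · 107584/2 = 322752/7 ≈ 46107.4286. The integer-valued extremum is e(T(328, 7)) = 46107, which is strictly less than the density bound 322752/7 since 7 ∤ 328 (the parts of T(328, 7) cannot all be equal).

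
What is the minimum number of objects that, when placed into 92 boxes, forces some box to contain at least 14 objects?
n = (14 − 1)·92 + 1 = 1197

By the generalised pigeonhole principle, to guarantee some box contains ≥ r objects we need more than (r − 1) · k objects total. Threshold: n = (r − 1) · k + 1. With r = 14 and k = 92: n = 13 · 92 + 1 = 1196 + 1 = 1197. For n = 1196 = 13 · 92, we can put exactly 13 objects in every box, avoiding 14 in any single one — so 1197 is tight.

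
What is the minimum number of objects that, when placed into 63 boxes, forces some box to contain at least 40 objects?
n = (40 − 1)·63 + 1 = 2458

By the generalised pigeonhole principle, to guarantee some box contains ≥ r objects we need more than (r − 1) · k objects total. Threshold: n = (r − 1) · k + 1. With r = 40 and k = 63: n = 39 · 63 + 1 = 2457 + 1 = 2458. For n = 2457 = 39 · 63, we can put exactly 39 objects in every box, avoiding 40 in any single one — so 2458 is tight.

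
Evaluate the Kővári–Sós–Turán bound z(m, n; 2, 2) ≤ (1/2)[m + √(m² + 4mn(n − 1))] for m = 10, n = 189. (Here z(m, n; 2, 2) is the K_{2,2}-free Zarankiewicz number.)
z(10, 189; 2, 2) ≤ (1/2)[10 + √(10² + 4·10·189·188)] = (1/2)[10 + √1421380] = 601.1082

Kővári–Sós–Turán: let r_1, ..., r_10 be the row sums and z = Σ r_i the total number of 1s. Each pair of columns can share at most one row with both entries 1 (else a 2×2 all-ones block appears), so Σ_i C(r_i, 2) ≤ C(189, 2) = 17766. By convexity Σ_i C(r_i, 2) ≥ 10·C(z/10, 2) = z(z − 10)/(2·10), giving z² − 10z − 10·189·188 ≤ 0 and hence z ≤ (1/2)[10 + √(100 + 4·355320)] = (1/2)[10 + √1421380] ≈ (1/2)(10 + 1192.2164) = 601.1082.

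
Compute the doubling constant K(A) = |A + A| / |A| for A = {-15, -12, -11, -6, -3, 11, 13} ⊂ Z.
K = |A + A| / |A| = 27/7

Enumerate A + A = {a + b : a, b ∈ A}. With |A| = 7, there are |A|^2 = 49 ordered sum pairs; collecting distinct values, A + A = {-30, -27, -26, -24, -23, -22, -21, -18, -17, -15, -14, -12, -9, -6, -4, -2, -1, 0, 1, 2, 5, 7, 8, 10, 22, 24, 26}, so |A + A| = 27. Thus K = 27/7. For comparison, the minimum possible |A + A| over all 7-element sets is 2·7 − 1 = 13 (so min K = 13/7), attained only by arithmetic progressions.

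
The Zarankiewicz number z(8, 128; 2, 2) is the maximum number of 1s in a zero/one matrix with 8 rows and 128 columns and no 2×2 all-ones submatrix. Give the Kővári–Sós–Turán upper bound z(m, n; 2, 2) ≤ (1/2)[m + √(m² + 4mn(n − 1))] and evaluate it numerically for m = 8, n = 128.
z(8, 128; 2, 2) ≤ (1/2)[8 + √(8² + 4·8·128·127)] = (1/2)[8 + √520256] = 364.6439

Kővári–Sós–Turán: let r_1, ..., r_8 be the row sums and z = Σ r_i the total number of 1s. Each pair of columns can share at most one row with both entries 1 (else a 2×2 all-ones block appears), so Σ_i C(r_i, 2) ≤ C(128, 2) = 8128. By convexity Σ_i C(r_i, 2) ≥ 8·C(z/8, 2) = z(z − 8)/(2·8), giving z² − 8z − 8·128·127 ≤ 0 and hence z ≤ (1/2)[8 + √(64 + 4·130048)] = (1/2)[8 + √520256] ≈ (1/2)(8 + 721.2877) = 364.6439.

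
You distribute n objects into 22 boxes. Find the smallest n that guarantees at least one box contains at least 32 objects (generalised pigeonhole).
n = (32 − 1)·22 + 1 = 683

By the generalised pigeonhole principle, to guarantee some box contains ≥ r objects we need more than (r − 1) · k objects total. Threshold: n = (r − 1) · k + 1. With r = 32 and k = 22: n = 31 · 22 + 1 = 682 + 1 = 683. For n = 682 = 31 · 22, we can put exactly 31 objects in every box, avoiding 32 in any single one — so 683 is tight.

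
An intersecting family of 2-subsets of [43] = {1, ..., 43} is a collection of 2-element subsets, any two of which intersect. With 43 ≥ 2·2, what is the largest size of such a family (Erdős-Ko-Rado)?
max |F| = C(42, 1) = 42

Erdős-Ko-Rado (1961): when n ≥ 2k, max |F| = C(n−1, k−1). The bound is attained by the star {A : i ∈ A} for any fixed i ∈ [n]. Here C(43−1, 2−1) = C(42, 1) = 42.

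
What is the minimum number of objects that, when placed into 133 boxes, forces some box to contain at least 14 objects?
n = (14 − 1)·133 + 1 = 1730

By the generalised pigeonhole principle, to guarantee some box contains ≥ r objects we need more than (r − 1) · k objects total. Threshold: n = (r − 1) · k + 1. With r = 14 and k = 133: n = 13 · 133 + 1 = 1729 + 1 = 1730. For n = 1729 = 13 · 133, we can put exactly 13 objects in every box, avoiding 14 in any single one — so 1730 is tight.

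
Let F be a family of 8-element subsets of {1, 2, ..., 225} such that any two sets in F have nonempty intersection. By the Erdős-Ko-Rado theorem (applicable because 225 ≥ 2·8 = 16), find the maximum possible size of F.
max |F| = C(224, 7) = 5107294278944

Erdős-Ko-Rado (1961): when n ≥ 2k, max |F| = C(n−1, k−1). The bound is attained by the star {A : i ∈ A} for any fixed i ∈ [n]. Here C(225−1, 8−1) = C(224, 7) = 5107294278944.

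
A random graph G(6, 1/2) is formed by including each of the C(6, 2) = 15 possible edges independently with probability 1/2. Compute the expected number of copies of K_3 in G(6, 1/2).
E[# K_3] = C(6, 3) · (1/2)^C(3, 2) = 20 / 2^3 = 5/2 = 2.5

For each 3-subset S of vertices (there are C(6, 3) = 20 such S), let X_S = 1 if S induces a K_3 (all C(3, 2) = 3 edges present). Then P(X_S = 1) = (1/2)^3 = 1/8. By linearity of expectation, E[# K_3] = C(6, 3) · (1/2)^3 = 20 / 8 = 5/2 = 2.5.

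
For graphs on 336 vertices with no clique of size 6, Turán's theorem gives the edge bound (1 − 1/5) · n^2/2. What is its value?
Turán density bound = (4/5) · 336^2/2 = 225792/5 ≈ 45158.4

Turán's theorem: ex(n, K_{r+1}) is achieved by the complete r-partite Turán graph T(n, r) with parts as balanced as possible, and is at most (1 − 1/r) · n^2/2. For r = 5, n = 336: the density bound is (4/5) · 112896/2 = 225792/5 ≈ 45158.4. The integer-valued extremum is e(T(336, 5)) = 45158, which is strictly less than the density bound 225792/5 since 5 ∤ 336 (the parts of T(336, 5) cannot all be equal).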